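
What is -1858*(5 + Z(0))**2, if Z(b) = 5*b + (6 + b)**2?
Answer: -3123298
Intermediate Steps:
Z(b) = (6 + b)**2 + 5*b
-1858*(5 + Z(0))**2 = -1858*(5 + ((6 + 0)**2 + 5*0))**2 = -1858*(5 + (6**2 + 0))**2 = -1858*(5 + (36 + 0))**2 = -1858*(5 + 36)**2 = -1858*41**2 = -1858*1681 = -3123298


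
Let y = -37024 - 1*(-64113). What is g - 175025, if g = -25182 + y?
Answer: -173118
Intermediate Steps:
y = 27089 (y = -37024 + 64113 = 27089)
g = 1907 (g = -25182 + 27089 = 1907)
g - 175025 = 1907 - 175025 = -173118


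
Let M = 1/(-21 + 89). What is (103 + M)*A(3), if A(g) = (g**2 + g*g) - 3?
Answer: 105075/68 ≈ 1545.2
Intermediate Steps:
A(g) = -3 + 2*g**2 (A(g) = (g**2 + g**2) - 3 = 2*g**2 - 3 = -3 + 2*g**2)
M = 1/68 ≈ 0.014706
(103 + M)*A(3) = (103 + 1/68)*(-3 + 2*3**2) = 7005*(-3 + 2*9)/68 = 7005*(-3 + 18)/68 = (7005/68)*15 = 105075/68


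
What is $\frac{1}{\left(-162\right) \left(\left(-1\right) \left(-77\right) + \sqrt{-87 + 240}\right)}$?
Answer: $- \frac{77}{935712} + \frac{\sqrt{17}}{311904} \approx -6.9071 \cdot 10^{-5}$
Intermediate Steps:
$\frac{1}{\left(-162\right) \left(\left(-1\right) \left(-77\right) + \sqrt{-87 + 240}\right)} = \frac{1}{\left(-162\right) \left(77 + \sqrt{153}\right)} = \frac{1}{\left(-162\right) \left(77 + 3 \sqrt{17}\right)} = \frac{1}{-12474 - 486 \sqrt{17}}$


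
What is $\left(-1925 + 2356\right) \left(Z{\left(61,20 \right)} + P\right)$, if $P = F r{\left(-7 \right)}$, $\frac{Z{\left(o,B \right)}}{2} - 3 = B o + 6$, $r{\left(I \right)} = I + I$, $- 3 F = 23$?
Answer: $\frac{3316976}{3} \approx 1.1057 \cdot 10^{6}$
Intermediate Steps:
$F = - \frac{23}{3}$ ($F = \left(- \frac{1}{3}\right) 23 = - \frac{23}{3} \approx -7.6667$)
$r{\left(I \right)} = 2 I$
$Z{\left(o,B \right)} = 18 + 2 B o$ ($Z{\left(o,B \right)} = 6 + 2 \left(B o + 6\right) = 6 + 2 \left(6 + B o\right) = 6 + \left(12 + 2 B o\right) = 18 + 2 B o$)
$P = \frac{322}{3}$ ($P = - \frac{23 \cdot 2 \left(-7\right)}{3} = \left(- \frac{23}{3}\right) \left(-14\right) = \frac{322}{3} \approx 107.33$)
$\left(-1925 + 2356\right) \left(Z{\left(61,20 \right)} + P\right) = \left(-1925 + 2356\right) \left(\left(18 + 2 \cdot 20 \cdot 61\right) + \frac{322}{3}\right) = 431 \left(\left(18 + 2440\right) + \frac{322}{3}\right) = 431 \left(2458 + \frac{322}{3}\right) = 431 \cdot \frac{7696}{3} = \frac{3316976}{3}$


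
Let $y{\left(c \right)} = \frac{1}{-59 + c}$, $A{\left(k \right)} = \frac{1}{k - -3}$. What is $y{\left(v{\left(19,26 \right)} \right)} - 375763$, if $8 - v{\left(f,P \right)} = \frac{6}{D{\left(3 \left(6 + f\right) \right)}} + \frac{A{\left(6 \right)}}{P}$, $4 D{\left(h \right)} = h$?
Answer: $- \frac{112821719311}{300247} \approx -3.7576 \cdot 10^{5}$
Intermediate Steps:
$A{\left(k \right)} = \frac{1}{3 + k}$ ($A{\left(k \right)} = \frac{1}{k + 3} = \frac{1}{3 + k}$)
$D{\left(h \right)} = \frac{h}{4}$
$v{\left(f,P \right)} = 8 - \frac{6}{\frac{9}{2} + \frac{3 f}{4}} - \frac{1}{9 P}$ ($v{\left(f,P \right)} = 8 - \left(\frac{6}{\frac{1}{4} \cdot 3 \left(6 + f\right)} + \frac{1}{\left(3 + 6\right) P}\right) = 8 - \left(\frac{6}{\frac{1}{4} \left(18 + 3 f\right)} + \frac{1}{9 P}\right) = 8 - \left(\frac{6}{\frac{9}{2} + \frac{3 f}{4}} + \frac{1}{9 P}\right) = 8 - \frac{6}{\frac{9}{2} + \frac{3 f}{4}} - \frac{1}{9 P}$)
$y{\left(v{\left(19,26 \right)} \right)} - 375763 = \frac{1}{-59 + \frac{-6 - 19 + 360 \cdot 26 + 72 \cdot 26 \cdot 19}{9 \cdot 26 \left(6 + 19\right)}} - 375763 = \frac{1}{-59 + \frac{1}{9} \cdot \frac{1}{26} \cdot \frac{1}{25} \left(-6 - 19 + 9360 + 35568\right)} - 375763 = \frac{1}{-59 + \frac{1}{9} \cdot \frac{1}{26} \cdot \frac{1}{25} \cdot 44903} - 375763 = \frac{1}{-59 + \frac{44903}{5850}} - 375763 = \frac{1}{- \frac{300247}{5850}} - 375763 = - \frac{5850}{300247} - 375763 = - \frac{112821719311}{300247}$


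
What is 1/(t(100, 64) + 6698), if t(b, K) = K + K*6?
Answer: 1/7146 ≈ 0.00013994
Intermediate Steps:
t(b, K) = 7*K (t(b, K) = K + 6*K = 7*K)
1/(t(100, 64) + 6698) = 1/(7*64 + 6698) = 1/(448 + 6698) = 1/7146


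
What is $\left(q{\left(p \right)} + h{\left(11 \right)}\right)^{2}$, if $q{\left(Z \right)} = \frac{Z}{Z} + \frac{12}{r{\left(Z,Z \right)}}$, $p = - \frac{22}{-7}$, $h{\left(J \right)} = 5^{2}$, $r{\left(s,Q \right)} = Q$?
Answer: $\frac{107584}{121} \approx 889.12$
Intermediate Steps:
$h{\left(J \right)} = 25$
$p = \frac{22}{7}$ ($p = \left(-22\right) \left(- \frac{1}{7}\right) = \frac{22}{7} \approx 3.1429$)
$q{\left(Z \right)} = 1 + \frac{12}{Z}$ ($q{\left(Z \right)} = \frac{Z}{Z} + \frac{12}{Z} = 1 + \frac{12}{Z}$)
$\left(q{\left(p \right)} + h{\left(11 \right)}\right)^{2} = \left(\frac{12 + \frac{22}{7}}{\frac{22}{7}} + 25\right)^{2} = \left(\frac{7}{22} \cdot \frac{106}{7} + 25\right)^{2} = \left(\frac{53}{11} + 25\right)^{2} = \left(\frac{328}{11}\right)^{2} = \frac{107584}{121}$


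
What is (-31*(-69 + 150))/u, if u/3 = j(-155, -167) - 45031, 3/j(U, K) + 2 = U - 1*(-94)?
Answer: 17577/945652 ≈ 0.018587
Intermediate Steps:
j(U, K) = 3/(92 + U) (j(U, K) = 3/(-2 + (U - 1*(-94))) = 3/(-2 + (U + 94)) = 3/(-2 + (94 + U)) = 3/(92 + U))
u = -945652/7 (u = 3*(3/(92 - 155) - 45031) = 3*(3/(-63) - 45031) = 3*(3*(-1/63) - 45031) = 3*(-1/21 - 45031) = 3*(-945652/21) = -945652/7 ≈ -1.3509e+5)
(-31*(-69 + 150))/u = (-31*(-69 + 150))/(-945652/7) = -31*81*(-7/945652) = -2511*(-7/945652) = 17577/945652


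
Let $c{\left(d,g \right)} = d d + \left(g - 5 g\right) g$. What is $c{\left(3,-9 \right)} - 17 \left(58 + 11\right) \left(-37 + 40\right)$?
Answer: $-3834$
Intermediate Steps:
$c{\left(d,g \right)} = d^{2} - 4 g^{2}$ ($c{\left(d,g \right)} = d^{2} + - 4 g g = d^{2} - 4 g^{2}$)
$c{\left(3,-9 \right)} - 17 \left(58 + 11\right) \left(-37 + 40\right) = \left(3^{2} - 4 \left(-9\right)^{2}\right) - 17 \left(58 + 11\right) \left(-37 + 40\right) = \left(9 - 324\right) - 17 \cdot 69 \cdot 3 = \left(9 - 324\right) - 3519 = -315 - 3519 = -3834$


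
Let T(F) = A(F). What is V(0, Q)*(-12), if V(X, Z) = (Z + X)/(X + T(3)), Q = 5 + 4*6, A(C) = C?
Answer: -116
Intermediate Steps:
T(F) = F
Q = 29 (Q = 5 + 24 = 29)
V(X, Z) = (X + Z)/(3 + X) (V(X, Z) = (Z + X)/(X + 3) = (X + Z)/(3 + X))
V(0, Q)*(-12) = ((0 + 29)/(3 + 0))*(-12) = (29/3)*(-12) = -116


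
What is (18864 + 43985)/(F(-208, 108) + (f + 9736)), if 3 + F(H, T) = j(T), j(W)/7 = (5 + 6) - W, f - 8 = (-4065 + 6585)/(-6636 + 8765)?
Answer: 133805521/19295518 ≈ 6.9345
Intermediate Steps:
f = 19552/2129 (f = 8 + (-4065 + 6585)/(-6636 + 8765) = 8 + 2520/2129 = 19552/2129 ≈ 9.1837)
j(W) = 77 - 7*W (j(W) = 7*((5 + 6) - W) = 7*(11 - W) = 77 - 7*W)
F(H, T) = 74 - 7*T (F(H, T) = -3 + (77 - 7*T) = 74 - 7*T)
(18864 + 43985)/(F(-208, 108) + (f + 9736)) = (18864 + 43985)/((74 - 7*108) + (19552/2129 + 9736)) = 62849/((74 - 756) + 20747496/2129) = 62849/(-682 + 20747496/2129) = 62849/(19295518/2129) = 62849*(2129/19295518) = 133805521/19295518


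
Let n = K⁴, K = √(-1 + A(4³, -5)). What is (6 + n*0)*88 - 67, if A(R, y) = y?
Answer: 461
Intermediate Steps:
K = I*√6 (K = √(-1 - 5) = √(-6) = I*√6 ≈ 2.4495*I)
n = 36 (n = (I*√6)⁴ = 36)
(6 + n*0)*88 - 67 = (6 + 36*0)*88 - 67 = (6 + 0)*88 - 67 = 6*88 - 67 = 528 - 67 = 461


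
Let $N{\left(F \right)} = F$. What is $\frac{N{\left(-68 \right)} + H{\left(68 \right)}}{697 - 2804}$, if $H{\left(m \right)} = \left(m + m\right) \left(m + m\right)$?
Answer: $- \frac{18428}{2107} \approx -8.7461$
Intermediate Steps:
$H{\left(m \right)} = 4 m^{2}$ ($H{\left(m \right)} = 2 m 2 m = 4 m^{2}$)
$\frac{N{\left(-68 \right)} + H{\left(68 \right)}}{697 - 2804} = \frac{-68 + 4 \cdot 68^{2}}{697 - 2804} = \frac{-68 + 4 \cdot 4624}{-2107} = \left(-68 + 18496\right) \left(- \frac{1}{2107}\right) = 18428 \left(- \frac{1}{2107}\right) = - \frac{18428}{2107}$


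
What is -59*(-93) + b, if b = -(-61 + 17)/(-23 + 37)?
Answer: 38431/7 ≈ 5490.1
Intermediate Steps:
b = 22/7 (b = -(-44)/14 = -1*(-22/7) = 22/7 ≈ 3.1429)
-59*(-93) + b = -59*(-93) + 22/7 = 5487 + 22/7 = 38431/7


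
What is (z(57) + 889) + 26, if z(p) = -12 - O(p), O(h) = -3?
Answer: 906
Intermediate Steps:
z(p) = -9 (z(p) = -12 - 1*(-3) = -12 + 3 = -9)
(z(57) + 889) + 26 = (-9 + 889) + 26 = 880 + 26 = 906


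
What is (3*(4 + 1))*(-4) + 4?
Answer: -56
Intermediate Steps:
(3*(4 + 1))*(-4) + 4 = (3*5)*(-4) + 4 = 15*(-4) + 4 = -60 + 4 = -56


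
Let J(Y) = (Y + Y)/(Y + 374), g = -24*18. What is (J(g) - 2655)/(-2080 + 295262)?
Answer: -76563/8502278 ≈ -0.0090050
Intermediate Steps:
g = -432
J(Y) = 2*Y/(374 + Y) (J(Y) = (2*Y)/(374 + Y) = 2*Y/(374 + Y))
(J(g) - 2655)/(-2080 + 295262) = (2*(-432)/(374 - 432) - 2655)/(-2080 + 295262) = (2*(-432)/(-58) - 2655)/293182 = (2*(-432)*(-1/58) - 2655)*(1/293182) = (432/29 - 2655)*(1/293182) = -76563/29*1/293182 = -76563/8502278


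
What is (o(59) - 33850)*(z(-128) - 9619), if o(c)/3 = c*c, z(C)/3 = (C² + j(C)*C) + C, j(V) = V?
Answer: -2066861507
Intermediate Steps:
z(C) = 3*C + 6*C² (z(C) = 3*((C² + C*C) + C) = 3*((C² + C²) + C) = 3*(2*C² + C) = 3*(C + 2*C²) = 3*C + 6*C²)
o(c) = 3*c² (o(c) = 3*(c*c) = 3*c²)
(o(59) - 33850)*(z(-128) - 9619) = (3*59² - 33850)*(3*(-128)*(1 + 2*(-128)) - 9619) = (3*3481 - 33850)*(3*(-128)*(1 - 256) - 9619) = (10443 - 33850)*(3*(-128)*(-255) - 9619) = -23407*(97920 - 9619) = -23407*88301 = -2066861507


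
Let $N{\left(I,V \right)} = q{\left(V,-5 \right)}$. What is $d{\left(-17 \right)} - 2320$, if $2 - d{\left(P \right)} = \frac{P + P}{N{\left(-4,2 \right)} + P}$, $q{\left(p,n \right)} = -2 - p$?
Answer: $- \frac{48712}{21} \approx -2319.6$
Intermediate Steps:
$N{\left(I,V \right)} = -2 - V$
$d{\left(P \right)} = 2 - \frac{2 P}{-4 + P}$ ($d{\left(P \right)} = 2 - \frac{P + P}{\left(-2 - 2\right) + P} = 2 - \frac{2 P}{\left(-2 - 2\right) + P} = 2 - \frac{2 P}{-4 + P}$)
$d{\left(-17 \right)} - 2320 = - \frac{8}{-4 - 17} - 2320 = - \frac{8}{-21} - 2320 = \left(-8\right) \left(- \frac{1}{21}\right) - 2320 = \frac{8}{21} - 2320 = - \frac{48712}{21}$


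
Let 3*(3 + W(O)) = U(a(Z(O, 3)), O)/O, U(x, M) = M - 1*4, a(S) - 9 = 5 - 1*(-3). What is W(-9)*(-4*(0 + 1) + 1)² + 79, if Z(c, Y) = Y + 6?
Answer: 169/3 ≈ 56.333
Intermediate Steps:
Z(c, Y) = 6 + Y
a(S) = 17 (a(S) = 9 + (5 - 1*(-3)) = 9 + (5 + 3) = 9 + 8 = 17)
U(x, M) = -4 + M (U(x, M) = M - 4 = -4 + M)
W(O) = -3 + (-4 + O)/(3*O) (W(O) = -3 + ((-4 + O)/O)/3 = -3 + (-4 + O)/(3*O))
W(-9)*(-4*(0 + 1) + 1)² + 79 = ((4/3)*(-1 - 2*(-9))/(-9))*(-4*(0 + 1) + 1)² + 79 = ((4/3)*(-⅑)*(-1 + 18))*(-4*1 + 1)² + 79 = ((4/3)*(-⅑)*17)*(-4 + 1)² + 79 = -68/27*(-3)² + 79 = -68/27*9 + 79 = -68/3 + 79 = 169/3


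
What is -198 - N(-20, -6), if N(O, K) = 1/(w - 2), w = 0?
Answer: -395/2 ≈ -197.50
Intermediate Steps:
N(O, K) = -½ (N(O, K) = 1/(0 - 2) = 1/(-2) = -½)
-198 - N(-20, -6) = -198 - 1*(-½) = -198 + ½ = -395/2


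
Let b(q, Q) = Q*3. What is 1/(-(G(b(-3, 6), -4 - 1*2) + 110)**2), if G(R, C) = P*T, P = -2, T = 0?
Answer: -1/12100 ≈ -8.2645e-5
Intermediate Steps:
b(q, Q) = 3*Q
G(R, C) = 0 (G(R, C) = -2*0 = 0)
1/(-(G(b(-3, 6), -4 - 1*2) + 110)**2) = 1/(-(0 + 110)**2) = 1/(-1*110**2) = 1/(-1*12100) = 1/(-12100) = -1/12100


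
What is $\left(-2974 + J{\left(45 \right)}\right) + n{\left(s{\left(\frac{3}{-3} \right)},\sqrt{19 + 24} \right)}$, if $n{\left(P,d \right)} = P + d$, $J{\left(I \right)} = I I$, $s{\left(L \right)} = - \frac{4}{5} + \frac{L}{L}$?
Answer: $- \frac{4744}{5} + \sqrt{43} \approx -942.24$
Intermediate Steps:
$s{\left(L \right)} = \frac{1}{5}$ ($s{\left(L \right)} = \left(-4\right) \frac{1}{5} + 1 = - \frac{4}{5} + 1 = \frac{1}{5}$)
$J{\left(I \right)} = I^{2}$
$\left(-2974 + J{\left(45 \right)}\right) + n{\left(s{\left(\frac{3}{-3} \right)},\sqrt{19 + 24} \right)} = \left(-2974 + 45^{2}\right) + \left(\frac{1}{5} + \sqrt{19 + 24}\right) = \left(-2974 + 2025\right) + \left(\frac{1}{5} + \sqrt{43}\right) = -949 + \left(\frac{1}{5} + \sqrt{43}\right) = - \frac{4744}{5} + \sqrt{43}$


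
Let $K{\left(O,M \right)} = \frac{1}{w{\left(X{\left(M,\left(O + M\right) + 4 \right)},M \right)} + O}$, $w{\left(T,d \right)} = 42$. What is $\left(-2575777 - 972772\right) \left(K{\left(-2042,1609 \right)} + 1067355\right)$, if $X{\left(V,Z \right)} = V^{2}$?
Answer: $- \frac{7575123032241451}{2000} \approx -3.7876 \cdot 10^{12}$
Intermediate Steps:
$K{\left(O,M \right)} = \frac{1}{42 + O}$
$\left(-2575777 - 972772\right) \left(K{\left(-2042,1609 \right)} + 1067355\right) = \left(-2575777 - 972772\right) \left(\frac{1}{42 - 2042} + 1067355\right) = - 3548549 \left(\frac{1}{-2000} + 1067355\right) = - 3548549 \left(- \frac{1}{2000} + 1067355\right) = \left(-3548549\right) \frac{2134709999}{2000} = - \frac{7575123032241451}{2000}$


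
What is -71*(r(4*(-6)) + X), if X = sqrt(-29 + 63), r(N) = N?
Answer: 1704 - 71*sqrt(34) ≈ 1290.0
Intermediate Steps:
X = sqrt(34) ≈ 5.8309
-71*(r(4*(-6)) + X) = -71*(4*(-6) + sqrt(34)) = -71*(-24 + sqrt(34)) = 1704 - 71*sqrt(34)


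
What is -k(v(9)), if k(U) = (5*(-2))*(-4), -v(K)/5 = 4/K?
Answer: -40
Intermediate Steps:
v(K) = -20/K
k(U) = 40 (k(U) = -10*(-4) = 40)
-k(v(9)) = -1*40 = -40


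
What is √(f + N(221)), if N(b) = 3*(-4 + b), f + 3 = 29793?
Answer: √30441 ≈ 174.47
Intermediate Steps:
f = 29790 (f = -3 + 29793 = 29790)
N(b) = -12 + 3*b
√(f + N(221)) = √(29790 + (-12 + 3*221)) = √(29790 + (-12 + 663)) = √(29790 + 651) = √30441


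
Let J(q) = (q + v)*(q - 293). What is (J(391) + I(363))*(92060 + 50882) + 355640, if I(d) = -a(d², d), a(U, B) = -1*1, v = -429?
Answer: -531817426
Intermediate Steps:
a(U, B) = -1
J(q) = (-429 + q)*(-293 + q) (J(q) = (q - 429)*(q - 293) = (-429 + q)*(-293 + q))
I(d) = 1 (I(d) = -1*(-1) = 1)
(J(391) + I(363))*(92060 + 50882) + 355640 = ((125697 + 391² - 722*391) + 1)*(92060 + 50882) + 355640 = ((125697 + 152881 - 282302) + 1)*142942 + 355640 = (-3724 + 1)*142942 + 355640 = -3723*142942 + 355640 = -532173066 + 355640 = -531817426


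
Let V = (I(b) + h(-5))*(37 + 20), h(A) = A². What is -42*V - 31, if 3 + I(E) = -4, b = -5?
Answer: -43123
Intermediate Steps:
I(E) = -7 (I(E) = -3 - 4 = -7)
V = 1026 (V = (-7 + (-5)²)*(37 + 20) = (-7 + 25)*57 = 18*57 = 1026)
-42*V - 31 = -42*1026 - 31 = -43092 - 31 = -43123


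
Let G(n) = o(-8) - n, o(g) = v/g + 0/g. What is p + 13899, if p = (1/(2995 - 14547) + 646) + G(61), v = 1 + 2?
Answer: 167314835/11552 ≈ 14484.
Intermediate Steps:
v = 3
o(g) = 3/g (o(g) = 3/g + 0/g = 3/g + 0 = 3/g)
G(n) = -3/8 - n (G(n) = 3/(-8) - n = 3*(-⅛) - n = -3/8 - n)
p = 6753587/11552 (p = (1/(2995 - 14547) + 646) + (-3/8 - 1*61) = (1/(-11552) + 646) + (-3/8 - 61) = (-1/11552 + 646) - 491/8 = 7462591/11552 - 491/8 = 6753587/11552 ≈ 584.63)
p + 13899 = 6753587/11552 + 13899 = 167314835/11552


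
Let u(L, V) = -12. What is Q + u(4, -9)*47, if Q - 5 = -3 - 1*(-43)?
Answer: -519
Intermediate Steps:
Q = 45 (Q = 5 + (-3 - 1*(-43)) = 5 + (-3 + 43) = 5 + 40 = 45)
Q + u(4, -9)*47 = 45 - 12*47 = 45 - 564 = -519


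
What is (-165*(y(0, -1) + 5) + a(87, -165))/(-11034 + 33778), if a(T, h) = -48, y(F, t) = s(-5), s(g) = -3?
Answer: -189/11372 ≈ -0.016620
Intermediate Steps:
y(F, t) = -3
(-165*(y(0, -1) + 5) + a(87, -165))/(-11034 + 33778) = (-165*(-3 + 5) - 48)/(-11034 + 33778) = (-165*2 - 48)/22744 = (-330 - 48)*(1/22744) = -378*1/22744 = -189/11372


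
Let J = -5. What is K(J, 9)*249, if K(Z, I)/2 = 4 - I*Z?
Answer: 24402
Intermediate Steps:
K(Z, I) = 8 - 2*I*Z (K(Z, I) = 2*(4 - I*Z) = 8 - 2*I*Z)
K(J, 9)*249 = (8 - 2*9*(-5))*249 = (8 + 90)*249 = 98*249 = 24402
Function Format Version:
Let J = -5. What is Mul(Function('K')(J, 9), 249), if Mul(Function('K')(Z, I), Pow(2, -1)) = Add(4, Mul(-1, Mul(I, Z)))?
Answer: 24402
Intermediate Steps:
Function('K')(Z, I) = Add(8, Mul(-2, I, Z)) (Function('K')(Z, I) = Mul(2, Add(4, Mul(-1, Mul(I, Z)))) = Mul(2, Add(4, Mul(-1, I, Z))) = Add(8, Mul(-2, I, Z)))
Mul(Function('K')(J, 9), 249) = Mul(Add(8, Mul(-2, 9, -5)), 249) = Mul(Add(8, 90), 249) = Mul(98, 249) = 24402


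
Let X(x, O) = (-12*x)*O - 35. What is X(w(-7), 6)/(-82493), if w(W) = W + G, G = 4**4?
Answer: 17963/82493 ≈ 0.21775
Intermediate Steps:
G = 256
w(W) = 256 + W (w(W) = W + 256 = 256 + W)
X(x, O) = -35 - 12*O*x (X(x, O) = -12*O*x - 35 = -35 - 12*O*x)
X(w(-7), 6)/(-82493) = (-35 - 12*6*(256 - 7))/(-82493) = (-35 - 12*6*249)*(-1/82493) = (-35 - 17928)*(-1/82493) = -17963*(-1/82493) = 17963/82493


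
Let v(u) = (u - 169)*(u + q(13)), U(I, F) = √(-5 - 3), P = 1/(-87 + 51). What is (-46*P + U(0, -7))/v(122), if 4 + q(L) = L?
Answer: -23/110826 - 2*I*√2/6157 ≈ -0.00020753 - 0.00045938*I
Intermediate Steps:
P = -1/36 (P = 1/(-36) = -1/36 ≈ -0.027778)
U(I, F) = 2*I*√2 (U(I, F) = √(-8) = 2*I*√2)
q(L) = -4 + L
v(u) = (-169 + u)*(9 + u) (v(u) = (u - 169)*(u + (-4 + 13)) = (-169 + u)*(u + 9) = (-169 + u)*(9 + u))
(-46*P + U(0, -7))/v(122) = (-46*(-1/36) + 2*I*√2)/(-1521 + 122² - 160*122) = (23/18 + 2*I*√2)/(-1521 + 14884 - 19520) = (23/18 + 2*I*√2)/(-6157) = (23/18 + 2*I*√2)*(-1/6157) = -23/110826 - 2*I*√2/6157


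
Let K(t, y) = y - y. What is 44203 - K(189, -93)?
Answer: 44203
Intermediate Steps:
K(t, y) = 0
44203 - K(189, -93) = 44203 - 1*0 = 44203 + 0 = 44203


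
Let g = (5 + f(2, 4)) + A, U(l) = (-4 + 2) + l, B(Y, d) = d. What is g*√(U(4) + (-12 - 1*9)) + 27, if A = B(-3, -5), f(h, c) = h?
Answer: 27 + 2*I*√19 ≈ 27.0 + 8.7178*I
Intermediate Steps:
A = -5
U(l) = -2 + l
g = 2 (g = (5 + 2) - 5 = 7 - 5 = 2)
g*√(U(4) + (-12 - 1*9)) + 27 = 2*√((-2 + 4) + (-12 - 1*9)) + 27 = 2*√(2 + (-12 - 9)) + 27 = 2*√(2 - 21) + 27 = 2*√(-19) + 27 = 2*(I*√19) + 27 = 2*I*√19 + 27 = 27 + 2*I*√19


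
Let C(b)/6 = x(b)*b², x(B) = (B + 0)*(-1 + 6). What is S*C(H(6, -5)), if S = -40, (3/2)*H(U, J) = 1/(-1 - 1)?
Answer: 400/9 ≈ 44.444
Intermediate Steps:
H(U, J) = -⅓ (H(U, J) = 2/(3*(-1 - 1)) = (⅔)/(-2) = (⅔)*(-½) = -⅓)
x(B) = 5*B (x(B) = B*5 = 5*B)
C(b) = 30*b³ (C(b) = 6*((5*b)*b²) = 6*(5*b³) = 30*b³)
S*C(H(6, -5)) = -1200*(-⅓)³ = -1200*(-1)/27 = -40*(-10/9) = 400/9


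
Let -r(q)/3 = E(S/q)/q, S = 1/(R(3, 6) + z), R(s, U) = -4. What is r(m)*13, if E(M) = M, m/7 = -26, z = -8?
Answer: 1/10192 ≈ 9.8116e-5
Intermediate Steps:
m = -182 (m = 7*(-26) = -182)
S = -1/12 (S = 1/(-4 - 8) = 1/(-12) = -1/12 ≈ -0.083333)
r(q) = 1/(4*q²) (r(q) = -3*(-1/(12*q))/q = -(-1)/(4*q²) = 1/(4*q²))
r(m)*13 = ((¼)/(-182)²)*13 = ((¼)*(1/33124))*13 = (1/132496)*13 = 1/10192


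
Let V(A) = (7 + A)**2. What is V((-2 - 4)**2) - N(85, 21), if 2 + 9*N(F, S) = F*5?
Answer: 1802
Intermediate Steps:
N(F, S) = -2/9 + 5*F/9 (N(F, S) = -2/9 + (F*5)/9 = -2/9 + (5*F)/9 = -2/9 + 5*F/9)
V((-2 - 4)**2) - N(85, 21) = (7 + (-2 - 4)**2)**2 - (-2/9 + (5/9)*85) = (7 + (-6)**2)**2 - (-2/9 + 425/9) = (7 + 36)**2 - 1*47 = 43**2 - 47 = 1849 - 47 = 1802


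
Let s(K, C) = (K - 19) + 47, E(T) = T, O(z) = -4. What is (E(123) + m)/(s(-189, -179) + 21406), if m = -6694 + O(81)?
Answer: -1315/4249 ≈ -0.30948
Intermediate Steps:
s(K, C) = 28 + K (s(K, C) = (-19 + K) + 47 = 28 + K)
m = -6698 (m = -6694 - 4 = -6698)
(E(123) + m)/(s(-189, -179) + 21406) = (123 - 6698)/((28 - 189) + 21406) = -6575/(-161 + 21406) = -6575/21245 = -6575*1/21245 = -1315/4249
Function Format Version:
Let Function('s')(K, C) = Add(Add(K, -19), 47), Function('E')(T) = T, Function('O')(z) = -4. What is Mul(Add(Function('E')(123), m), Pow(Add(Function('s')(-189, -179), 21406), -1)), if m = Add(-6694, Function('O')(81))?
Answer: Rational(-1315, 4249) ≈ -0.30948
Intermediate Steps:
Function('s')(K, C) = Add(28, K) (Function('s')(K, C) = Add(Add(-19, K), 47) = Add(28, K))
m = -6698 (m = Add(-6694, -4) = -6698)
Mul(Add(Function('E')(123), m), Pow(Add(Function('s')(-189, -179), 21406), -1)) = Mul(Add(123, -6698), Pow(Add(Add(28, -189), 21406), -1)) = Mul(-6575, Pow(Add(-161, 21406), -1)) = Mul(-6575, Pow(21245, -1)) = Mul(-6575, Rational(1, 21245)) = Rational(-1315, 4249)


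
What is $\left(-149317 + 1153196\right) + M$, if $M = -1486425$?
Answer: $-482546$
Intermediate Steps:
$\left(-149317 + 1153196\right) + M = \left(-149317 + 1153196\right) - 1486425 = 1003879 - 1486425 = -482546$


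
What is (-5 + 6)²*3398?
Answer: 3398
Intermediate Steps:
(-5 + 6)²*3398 = 1²*3398 = 1*3398 = 3398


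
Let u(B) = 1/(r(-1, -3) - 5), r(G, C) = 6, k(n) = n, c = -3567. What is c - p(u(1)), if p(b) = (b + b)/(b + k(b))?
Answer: -3568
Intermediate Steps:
u(B) = 1 (u(B) = 1/(6 - 5) = 1/1 = 1)
p(b) = 1 (p(b) = (b + b)/(b + b) = (2*b)/((2*b)) = (2*b)*(1/(2*b)) = 1)
c - p(u(1)) = -3567 - 1*1 = -3567 - 1 = -3568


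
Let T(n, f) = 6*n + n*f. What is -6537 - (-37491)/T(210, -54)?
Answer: -21976817/3360 ≈ -6540.7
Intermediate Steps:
T(n, f) = 6*n + f*n
-6537 - (-37491)/T(210, -54) = -6537 - (-37491)/(210*(6 - 54)) = -6537 - (-37491)/(210*(-48)) = -6537 - (-37491)/(-10080) = -6537 - (-37491)*(-1)/10080 = -6537 - 1*12497/3360 = -6537 - 12497/3360 = -21976817/3360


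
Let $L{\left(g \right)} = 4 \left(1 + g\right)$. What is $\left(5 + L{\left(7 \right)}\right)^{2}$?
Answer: $1369$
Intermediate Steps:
$L{\left(g \right)} = 4 + 4 g$
$\left(5 + L{\left(7 \right)}\right)^{2} = \left(5 + \left(4 + 4 \cdot 7\right)\right)^{2} = \left(5 + \left(4 + 28\right)\right)^{2} = \left(5 + 32\right)^{2} = 37^{2} = 1369$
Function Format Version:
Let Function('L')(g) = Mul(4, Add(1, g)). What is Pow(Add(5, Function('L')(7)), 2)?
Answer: 1369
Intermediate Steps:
Function('L')(g) = Add(4, Mul(4, g))
Pow(Add(5, Function('L')(7)), 2) = Pow(Add(5, Add(4, Mul(4, 7))), 2) = Pow(Add(5, Add(4, 28)), 2) = Pow(Add(5, 32), 2) = Pow(37, 2) = 1369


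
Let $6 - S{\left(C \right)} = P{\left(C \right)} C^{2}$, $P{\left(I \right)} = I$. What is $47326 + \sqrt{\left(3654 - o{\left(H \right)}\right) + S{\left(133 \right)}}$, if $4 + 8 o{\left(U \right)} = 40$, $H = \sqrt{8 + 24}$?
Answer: $47326 + \frac{i \sqrt{9395926}}{2} \approx 47326.0 + 1532.6 i$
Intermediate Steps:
$S{\left(C \right)} = 6 - C^{3}$ ($S{\left(C \right)} = 6 - C C^{2} = 6 - C^{3}$)
$H = 4 \sqrt{2}$ ($H = \sqrt{32} = 4 \sqrt{2} \approx 5.6569$)
$o{\left(U \right)} = \frac{9}{2}$ ($o{\left(U \right)} = - \frac{1}{2} + \frac{1}{8} \cdot 40 = - \frac{1}{2} + 5 = \frac{9}{2}$)
$47326 + \sqrt{\left(3654 - o{\left(H \right)}\right) + S{\left(133 \right)}} = 47326 + \sqrt{\left(3654 - \frac{9}{2}\right) + \left(6 - 133^{3}\right)} = 47326 + \sqrt{\left(3654 - \frac{9}{2}\right) + \left(6 - 2352637\right)} = 47326 + \sqrt{\frac{7299}{2} + \left(6 - 2352637\right)} = 47326 + \sqrt{\frac{7299}{2} - 2352631} = 47326 + \sqrt{- \frac{4697963}{2}} = 47326 + \frac{i \sqrt{9395926}}{2}$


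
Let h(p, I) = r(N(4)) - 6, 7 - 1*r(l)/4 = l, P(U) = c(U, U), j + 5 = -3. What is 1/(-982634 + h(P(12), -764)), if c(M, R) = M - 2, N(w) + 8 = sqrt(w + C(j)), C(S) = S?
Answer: -245645/241365864116 + I/120682932058 ≈ -1.0177e-6 + 8.2862e-12*I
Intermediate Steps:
j = -8 (j = -5 - 3 = -8)
N(w) = -8 + sqrt(-8 + w) (N(w) = -8 + sqrt(w - 8) = -8 + sqrt(-8 + w))
c(M, R) = -2 + M
P(U) = -2 + U
r(l) = 28 - 4*l
h(p, I) = 54 - 8*I (h(p, I) = (28 - 4*(-8 + sqrt(-8 + 4))) - 6 = (28 - 4*(-8 + sqrt(-4))) - 6 = (28 - 4*(-8 + 2*I)) - 6 = (28 + (32 - 8*I)) - 6 = (60 - 8*I) - 6 = 54 - 8*I)
1/(-982634 + h(P(12), -764)) = 1/(-982634 + (54 - 8*I)) = 1/(-982580 - 8*I) = (-982580 + 8*I)/965463456464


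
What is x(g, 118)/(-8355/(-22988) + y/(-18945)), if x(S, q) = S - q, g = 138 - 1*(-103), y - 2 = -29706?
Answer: 1306522980/20515147 ≈ 63.686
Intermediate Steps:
y = -29704 (y = 2 - 29706 = -29704)
g = 241 (g = 138 + 103 = 241)
x(g, 118)/(-8355/(-22988) + y/(-18945)) = (241 - 1*118)/(-8355/(-22988) - 29704/(-18945)) = (241 - 118)/(-8355*(-1/22988) - 29704*(-1/18945)) = 123/(8355/22988 + 29704/18945) = 123/(841121027/435507660) = 123*(435507660/841121027) = 1306522980/20515147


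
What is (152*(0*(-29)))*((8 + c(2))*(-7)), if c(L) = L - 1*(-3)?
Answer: 0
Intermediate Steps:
c(L) = 3 + L (c(L) = L + 3 = 3 + L)
(152*(0*(-29)))*((8 + c(2))*(-7)) = (152*(0*(-29)))*((8 + (3 + 2))*(-7)) = (152*0)*((8 + 5)*(-7)) = 0*(13*(-7)) = 0*(-91) = 0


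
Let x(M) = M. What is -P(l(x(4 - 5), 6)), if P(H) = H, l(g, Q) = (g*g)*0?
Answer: 0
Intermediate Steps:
l(g, Q) = 0 (l(g, Q) = g²*0 = 0)
-P(l(x(4 - 5), 6)) = -1*0 = 0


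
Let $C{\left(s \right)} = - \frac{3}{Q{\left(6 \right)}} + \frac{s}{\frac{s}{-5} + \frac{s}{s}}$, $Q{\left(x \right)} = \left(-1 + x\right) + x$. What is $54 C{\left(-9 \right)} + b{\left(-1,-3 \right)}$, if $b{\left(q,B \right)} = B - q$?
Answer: $- \frac{14653}{77} \approx -190.3$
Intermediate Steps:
$Q{\left(x \right)} = -1 + 2 x$
$C{\left(s \right)} = - \frac{3}{11} + \frac{s}{1 - \frac{s}{5}}$ ($C{\left(s \right)} = - \frac{3}{-1 + 2 \cdot 6} + \frac{s}{\frac{s}{-5} + \frac{s}{s}} = - \frac{3}{-1 + 12} + \frac{s}{s \left(- \frac{1}{5}\right) + 1} = - \frac{3}{11} + \frac{s}{- \frac{s}{5} + 1} = \left(-3\right) \frac{1}{11} + \frac{s}{1 - \frac{s}{5}} = - \frac{3}{11} + \frac{s}{1 - \frac{s}{5}}$)
$54 C{\left(-9 \right)} + b{\left(-1,-3 \right)} = 54 \frac{15 - -522}{11 \left(-5 - 9\right)} - 2 = 54 \frac{15 + 522}{11 \left(-14\right)} + \left(-3 + 1\right) = 54 \cdot \frac{1}{11} \left(- \frac{1}{14}\right) 537 - 2 = 54 \left(- \frac{537}{154}\right) - 2 = - \frac{14499}{77} - 2 = - \frac{14653}{77}$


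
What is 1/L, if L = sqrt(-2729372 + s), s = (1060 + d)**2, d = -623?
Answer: -I*sqrt(2538403)/2538403 ≈ -0.00062765*I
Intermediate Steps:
s = 190969 (s = (1060 - 623)**2 = 437**2 = 190969)
L = I*sqrt(2538403) (L = sqrt(-2729372 + 190969) = sqrt(-2538403) = I*sqrt(2538403) ≈ 1593.2*I)
1/L = 1/(I*sqrt(2538403)) = -I*sqrt(2538403)/2538403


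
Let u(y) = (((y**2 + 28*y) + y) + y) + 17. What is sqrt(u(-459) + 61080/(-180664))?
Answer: sqrt(100431510295787)/22583 ≈ 443.77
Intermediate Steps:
u(y) = 17 + y**2 + 30*y (u(y) = ((y**2 + 29*y) + y) + 17 = (y**2 + 30*y) + 17 = 17 + y**2 + 30*y)
sqrt(u(-459) + 61080/(-180664)) = sqrt((17 + (-459)**2 + 30*(-459)) + 61080/(-180664)) = sqrt((17 + 210681 - 13770) + 61080*(-1/180664)) = sqrt(196928 - 7635/22583) = sqrt(4447217389/22583) = sqrt(100431510295787)/22583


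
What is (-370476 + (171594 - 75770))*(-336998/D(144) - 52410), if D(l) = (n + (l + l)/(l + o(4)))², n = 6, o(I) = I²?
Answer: 24207981085120/1521 ≈ 1.5916e+10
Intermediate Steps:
D(l) = (6 + 2*l/(16 + l))² (D(l) = (6 + (l + l)/(l + 4²))² = (6 + (2*l)/(l + 16))² = (6 + (2*l)/(16 + l))² = (6 + 2*l/(16 + l))²)
(-370476 + (171594 - 75770))*(-336998/D(144) - 52410) = (-370476 + (171594 - 75770))*(-336998*(16 + 144)²/(64*(12 + 144)²) - 52410) = (-370476 + 95824)*(-336998/(64*156²/160²) - 52410) = -274652*(-336998/(64*24336*(1/25600)) - 52410) = -274652*(-336998/1521/25 - 52410) = -274652*(-336998*25/1521 - 52410) = -274652*(-8424950/1521 - 52410) = -274652*(-88140560/1521) = 24207981085120/1521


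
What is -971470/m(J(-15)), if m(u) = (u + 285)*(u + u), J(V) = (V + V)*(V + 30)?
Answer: -97147/14850 ≈ -6.5419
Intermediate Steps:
J(V) = 2*V*(30 + V) (J(V) = (2*V)*(30 + V) = 2*V*(30 + V))
m(u) = 2*u*(285 + u) (m(u) = (285 + u)*(2*u) = 2*u*(285 + u))
-971470/m(J(-15)) = -971470*(-1/(60*(30 - 15)*(285 + 2*(-15)*(30 - 15)))) = -971470*(-1/(900*(285 + 2*(-15)*15))) = -971470*(-1/(900*(285 - 450))) = -971470/(2*(-450)*(-165)) = -971470/148500 = -971470*1/148500 = -97147/14850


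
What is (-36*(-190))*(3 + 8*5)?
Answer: 294120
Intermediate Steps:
(-36*(-190))*(3 + 8*5) = 6840*(3 + 40) = 6840*43 = 294120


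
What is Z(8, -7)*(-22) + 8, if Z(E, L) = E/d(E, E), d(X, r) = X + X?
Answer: -3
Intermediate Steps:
d(X, r) = 2*X
Z(E, L) = 1/2 (Z(E, L) = E/((2*E)) = E*(1/(2*E)) = 1/2)
Z(8, -7)*(-22) + 8 = (1/2)*(-22) + 8 = -11 + 8 = -3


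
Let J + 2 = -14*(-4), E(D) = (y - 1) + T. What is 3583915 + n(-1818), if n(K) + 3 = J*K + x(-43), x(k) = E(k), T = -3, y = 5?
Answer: 3485741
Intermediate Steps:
E(D) = 1 (E(D) = (5 - 1) - 3 = 4 - 3 = 1)
x(k) = 1
J = 54 (J = -2 - 14*(-4) = -2 + 56 = 54)
n(K) = -2 + 54*K (n(K) = -3 + (54*K + 1) = -3 + (1 + 54*K) = -2 + 54*K)
3583915 + n(-1818) = 3583915 + (-2 + 54*(-1818)) = 3583915 + (-2 - 98172) = 3583915 - 98174 = 3485741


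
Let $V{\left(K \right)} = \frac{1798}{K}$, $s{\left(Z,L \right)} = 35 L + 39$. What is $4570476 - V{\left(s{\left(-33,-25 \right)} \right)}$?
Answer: $\frac{1910459867}{418} \approx 4.5705 \cdot 10^{6}$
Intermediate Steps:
$s{\left(Z,L \right)} = 39 + 35 L$
$4570476 - V{\left(s{\left(-33,-25 \right)} \right)} = 4570476 - \frac{1798}{39 + 35 \left(-25\right)} = 4570476 - \frac{1798}{39 - 875} = 4570476 - \frac{1798}{-836} = 4570476 - 1798 \left(- \frac{1}{836}\right) = 4570476 - - \frac{899}{418} = 4570476 + \frac{899}{418} = \frac{1910459867}{418}$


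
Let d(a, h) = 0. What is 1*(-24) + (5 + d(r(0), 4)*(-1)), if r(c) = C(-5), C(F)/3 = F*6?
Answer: -19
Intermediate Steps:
C(F) = 18*F (C(F) = 3*(F*6) = 3*(6*F) = 18*F)
r(c) = -90 (r(c) = 18*(-5) = -90)
1*(-24) + (5 + d(r(0), 4)*(-1)) = 1*(-24) + (5 + 0*(-1)) = -24 + (5 + 0) = -24 + 5 = -19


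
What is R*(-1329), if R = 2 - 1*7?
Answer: 6645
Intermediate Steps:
R = -5 (R = 2 - 7 = -5)
R*(-1329) = -5*(-1329) = 6645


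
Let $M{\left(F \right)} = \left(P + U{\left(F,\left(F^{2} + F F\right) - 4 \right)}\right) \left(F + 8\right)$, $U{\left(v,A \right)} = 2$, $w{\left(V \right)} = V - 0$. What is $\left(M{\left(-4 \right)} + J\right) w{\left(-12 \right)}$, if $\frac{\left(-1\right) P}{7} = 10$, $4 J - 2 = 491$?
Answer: $1785$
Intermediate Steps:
$J = \frac{493}{4}$ ($J = \frac{1}{2} + \frac{1}{4} \cdot 491 = \frac{1}{2} + \frac{491}{4} = \frac{493}{4} \approx 123.25$)
$w{\left(V \right)} = V$ ($w{\left(V \right)} = V + 0 = V$)
$P = -70$ ($P = \left(-7\right) 10 = -70$)
$M{\left(F \right)} = -544 - 68 F$ ($M{\left(F \right)} = \left(-70 + 2\right) \left(F + 8\right) = - 68 \left(8 + F\right) = -544 - 68 F$)
$\left(M{\left(-4 \right)} + J\right) w{\left(-12 \right)} = \left(\left(-544 - -272\right) + \frac{493}{4}\right) \left(-12\right) = \left(\left(-544 + 272\right) + \frac{493}{4}\right) \left(-12\right) = \left(-272 + \frac{493}{4}\right) \left(-12\right) = \left(- \frac{595}{4}\right) \left(-12\right) = 1785$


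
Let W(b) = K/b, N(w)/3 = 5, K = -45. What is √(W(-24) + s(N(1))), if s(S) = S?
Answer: 3*√30/4 ≈ 4.1079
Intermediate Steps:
N(w) = 15 (N(w) = 3*5 = 15)
W(b) = -45/b
√(W(-24) + s(N(1))) = √(-45/(-24) + 15) = √(-45*(-1/24) + 15) = √(15/8 + 15) = √(135/8) = 3*√30/4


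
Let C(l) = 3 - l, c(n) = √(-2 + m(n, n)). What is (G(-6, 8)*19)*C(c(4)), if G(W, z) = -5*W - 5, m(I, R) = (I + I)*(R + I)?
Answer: 1425 - 475*√62 ≈ -2315.2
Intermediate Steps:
m(I, R) = 2*I*(I + R) (m(I, R) = (2*I)*(I + R) = 2*I*(I + R))
G(W, z) = -5 - 5*W
c(n) = √(-2 + 4*n²) (c(n) = √(-2 + 2*n*(n + n)) = √(-2 + 2*n*(2*n)) = √(-2 + 4*n²))
(G(-6, 8)*19)*C(c(4)) = ((-5 - 5*(-6))*19)*(3 - √(-2 + 4*4²)) = ((-5 + 30)*19)*(3 - √(-2 + 4*16)) = (25*19)*(3 - √(-2 + 64)) = 475*(3 - √62) = 1425 - 475*√62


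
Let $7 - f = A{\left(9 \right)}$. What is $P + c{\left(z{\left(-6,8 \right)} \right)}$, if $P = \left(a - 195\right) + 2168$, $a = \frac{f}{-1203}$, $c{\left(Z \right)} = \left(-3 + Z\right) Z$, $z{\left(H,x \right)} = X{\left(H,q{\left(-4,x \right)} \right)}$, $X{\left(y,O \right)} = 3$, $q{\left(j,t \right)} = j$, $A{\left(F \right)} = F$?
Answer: $\frac{2373521}{1203} \approx 1973.0$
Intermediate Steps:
$f = -2$ ($f = 7 - 9 = -2$)
$z{\left(H,x \right)} = 3$
$c{\left(Z \right)} = Z \left(-3 + Z\right)$
$a = \frac{2}{1203}$ ($a = - \frac{2}{-1203} = \left(-2\right) \left(- \frac{1}{1203}\right) = \frac{2}{1203} \approx 0.0016625$)
$P = \frac{2373521}{1203}$ ($P = \left(\frac{2}{1203} - 195\right) + 2168 = - \frac{234583}{1203} + 2168 = \frac{2373521}{1203} \approx 1973.0$)
$P + c{\left(z{\left(-6,8 \right)} \right)} = \frac{2373521}{1203} + 3 \left(-3 + 3\right) = \frac{2373521}{1203} + 3 \cdot 0 = \frac{2373521}{1203} + 0 = \frac{2373521}{1203}$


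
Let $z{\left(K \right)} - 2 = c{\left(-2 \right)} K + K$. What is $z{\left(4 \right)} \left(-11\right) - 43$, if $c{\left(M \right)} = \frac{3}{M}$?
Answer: $-43$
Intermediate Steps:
$z{\left(K \right)} = 2 - \frac{K}{2}$ ($z{\left(K \right)} = 2 + \left(\frac{3}{-2} K + K\right) = 2 + \left(3 \left(- \frac{1}{2}\right) K + K\right) = 2 + \left(- \frac{3 K}{2} + K\right) = 2 - \frac{K}{2}$)
$z{\left(4 \right)} \left(-11\right) - 43 = \left(2 - 2\right) \left(-11\right) - 43 = 0 \left(-11\right) - 43 = 0 - 43 = -43$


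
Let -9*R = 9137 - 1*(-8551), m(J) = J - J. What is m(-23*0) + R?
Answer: -5896/3 ≈ -1965.3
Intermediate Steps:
m(J) = 0
R = -5896/3 (R = -(9137 - 1*(-8551))/9 = -(9137 + 8551)/9 = -1/9*17688 = -5896/3 ≈ -1965.3)
m(-23*0) + R = 0 - 5896/3 = -5896/3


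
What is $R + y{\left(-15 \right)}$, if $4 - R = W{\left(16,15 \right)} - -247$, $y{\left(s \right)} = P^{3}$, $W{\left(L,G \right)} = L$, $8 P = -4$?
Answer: $- \frac{2073}{8} \approx -259.13$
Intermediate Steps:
$P = - \frac{1}{2}$ ($P = \frac{1}{8} \left(-4\right) = - \frac{1}{2} \approx -0.5$)
$y{\left(s \right)} = - \frac{1}{8}$ ($y{\left(s \right)} = \left(- \frac{1}{2}\right)^{3} = - \frac{1}{8}$)
$R = -259$ ($R = 4 - \left(16 - -247\right) = 4 - \left(16 + 247\right) = 4 - 263 = -259$)
$R + y{\left(-15 \right)} = -259 - \frac{1}{8} = - \frac{2073}{8}$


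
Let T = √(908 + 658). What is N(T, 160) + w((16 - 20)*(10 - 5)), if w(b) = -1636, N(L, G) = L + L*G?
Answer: -1636 + 483*√174 ≈ 4735.2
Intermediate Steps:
T = 3*√174 (T = √1566 = 3*√174 ≈ 39.573)
N(L, G) = L + G*L
N(T, 160) + w((16 - 20)*(10 - 5)) = (3*√174)*(1 + 160) - 1636 = (3*√174)*161 - 1636 = 483*√174 - 1636 = -1636 + 483*√174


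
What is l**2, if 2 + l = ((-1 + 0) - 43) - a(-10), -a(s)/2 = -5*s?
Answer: 2916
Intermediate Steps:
a(s) = 10*s (a(s) = -(-10)*s = 10*s)
l = 54 (l = -2 + (((-1 + 0) - 43) - 10*(-10)) = -2 + ((-1 - 43) - 1*(-100)) = -2 + (-44 + 100) = -2 + 56 = 54)
l**2 = 54**2 = 2916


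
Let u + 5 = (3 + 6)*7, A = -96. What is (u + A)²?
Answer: 1444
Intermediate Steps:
u = 58 (u = -5 + (3 + 6)*7 = -5 + 9*7 = -5 + 63 = 58)
(u + A)² = (58 - 96)² = (-38)² = 1444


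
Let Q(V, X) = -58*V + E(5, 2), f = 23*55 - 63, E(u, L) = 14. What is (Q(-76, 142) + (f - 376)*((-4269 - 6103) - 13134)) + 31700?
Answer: -19379834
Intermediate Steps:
f = 1202 (f = 1265 - 63 = 1202)
Q(V, X) = 14 - 58*V (Q(V, X) = -58*V + 14 = 14 - 58*V)
(Q(-76, 142) + (f - 376)*((-4269 - 6103) - 13134)) + 31700 = ((14 - 58*(-76)) + (1202 - 376)*((-4269 - 6103) - 13134)) + 31700 = ((14 + 4408) + 826*(-10372 - 13134)) + 31700 = (4422 + 826*(-23506)) + 31700 = (4422 - 19415956) + 31700 = -19411534 + 31700 = -19379834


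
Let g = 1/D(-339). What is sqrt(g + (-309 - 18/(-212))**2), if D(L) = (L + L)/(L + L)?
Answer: sqrt(1072246261)/106 ≈ 308.92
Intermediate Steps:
D(L) = 1 (D(L) = (2*L)/((2*L)) = (2*L)*(1/(2*L)) = 1)
g = 1 (g = 1/1 = 1)
sqrt(g + (-309 - 18/(-212))**2) = sqrt(1 + (-309 - 18/(-212))**2) = sqrt(1 + (-309 - 18*(-1/212))**2) = sqrt(1 + (-309 + 9/106)**2) = sqrt(1 + (-32745/106)**2) = sqrt(1 + 1072235025/11236) = sqrt(1072246261/11236) = sqrt(1072246261)/106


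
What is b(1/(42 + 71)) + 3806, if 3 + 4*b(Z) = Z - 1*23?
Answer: 1717375/452 ≈ 3799.5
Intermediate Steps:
b(Z) = -13/2 + Z/4 (b(Z) = -¾ + (Z - 1*23)/4 = -¾ + (Z - 23)/4 = -¾ + (-23 + Z)/4 = -¾ + (-23/4 + Z/4) = -13/2 + Z/4)
b(1/(42 + 71)) + 3806 = (-13/2 + 1/(4*(42 + 71))) + 3806 = (-13/2 + (¼)/113) + 3806 = (-13/2 + (¼)*(1/113)) + 3806 = (-13/2 + 1/452) + 3806 = -2937/452 + 3806 = 1717375/452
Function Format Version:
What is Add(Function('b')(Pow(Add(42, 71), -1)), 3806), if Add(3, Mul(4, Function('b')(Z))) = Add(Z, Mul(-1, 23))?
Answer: Rational(1717375, 452) ≈ 3799.5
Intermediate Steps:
Function('b')(Z) = Add(Rational(-13, 2), Mul(Rational(1, 4), Z)) (Function('b')(Z) = Add(Rational(-3, 4), Mul(Rational(1, 4), Add(Z, Mul(-1, 23)))) = Add(Rational(-3, 4), Mul(Rational(1, 4), Add(Z, -23))) = Add(Rational(-3, 4), Mul(Rational(1, 4), Add(-23, Z))) = Add(Rational(-3, 4), Add(Rational(-23, 4), Mul(Rational(1, 4), Z))) = Add(Rational(-13, 2), Mul(Rational(1, 4), Z)))
Add(Function('b')(Pow(Add(42, 71), -1)), 3806) = Add(Add(Rational(-13, 2), Mul(Rational(1, 4), Pow(Add(42, 71), -1))), 3806) = Add(Add(Rational(-13, 2), Mul(Rational(1, 4), Pow(113, -1))), 3806) = Add(Add(Rational(-13, 2), Mul(Rational(1, 4), Rational(1, 113))), 3806) = Add(Add(Rational(-13, 2), Rational(1, 452)), 3806) = Add(Rational(-2937, 452), 3806) = Rational(1717375, 452)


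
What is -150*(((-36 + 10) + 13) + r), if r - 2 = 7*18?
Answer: -17250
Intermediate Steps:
r = 128 (r = 2 + 7*18 = 2 + 126 = 128)
-150*(((-36 + 10) + 13) + r) = -150*(((-36 + 10) + 13) + 128) = -150*((-26 + 13) + 128) = -150*(-13 + 128) = -150*115 = -17250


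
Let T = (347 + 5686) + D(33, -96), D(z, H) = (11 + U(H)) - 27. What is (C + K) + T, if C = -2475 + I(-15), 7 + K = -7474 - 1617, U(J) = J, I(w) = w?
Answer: -5667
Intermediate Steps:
K = -9098 (K = -7 + (-7474 - 1617) = -7 - 9091 = -9098)
D(z, H) = -16 + H (D(z, H) = (11 + H) - 27 = -16 + H)
T = 5921 (T = (347 + 5686) + (-16 - 96) = 6033 - 112 = 5921)
C = -2490 (C = -2475 - 15 = -2490)
(C + K) + T = (-2490 - 9098) + 5921 = -11588 + 5921 = -5667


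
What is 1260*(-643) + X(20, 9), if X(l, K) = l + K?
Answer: -810151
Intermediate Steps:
X(l, K) = K + l
1260*(-643) + X(20, 9) = 1260*(-643) + (9 + 20) = -810180 + 29 = -810151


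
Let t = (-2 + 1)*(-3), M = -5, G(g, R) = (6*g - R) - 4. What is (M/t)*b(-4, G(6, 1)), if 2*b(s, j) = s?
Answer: 10/3 ≈ 3.3333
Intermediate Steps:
G(g, R) = -4 - R + 6*g (G(g, R) = (-R + 6*g) - 4 = -4 - R + 6*g)
b(s, j) = s/2
t = 3 (t = -1*(-3) = 3)
(M/t)*b(-4, G(6, 1)) = (-5/3)*((½)*(-4)) = -5*⅓*(-2) = -5/3*(-2) = 10/3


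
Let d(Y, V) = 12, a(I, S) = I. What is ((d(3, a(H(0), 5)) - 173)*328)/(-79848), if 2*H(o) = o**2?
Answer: 6601/9981 ≈ 0.66136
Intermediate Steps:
H(o) = o**2/2
((d(3, a(H(0), 5)) - 173)*328)/(-79848) = ((12 - 173)*328)/(-79848) = -161*328*(-1/79848) = -52808*(-1/79848) = 6601/9981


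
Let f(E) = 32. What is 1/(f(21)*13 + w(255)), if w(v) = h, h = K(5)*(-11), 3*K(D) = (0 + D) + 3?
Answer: 3/1160 ≈ 0.0025862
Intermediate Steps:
K(D) = 1 + D/3 (K(D) = ((0 + D) + 3)/3 = (D + 3)/3 = (3 + D)/3 = 1 + D/3)
h = -88/3 (h = (1 + (⅓)*5)*(-11) = (1 + 5/3)*(-11) = (8/3)*(-11) = -88/3 ≈ -29.333)
w(v) = -88/3
1/(f(21)*13 + w(255)) = 1/(32*13 - 88/3) = 1/(416 - 88/3) = 1/(1160/3) = 3/1160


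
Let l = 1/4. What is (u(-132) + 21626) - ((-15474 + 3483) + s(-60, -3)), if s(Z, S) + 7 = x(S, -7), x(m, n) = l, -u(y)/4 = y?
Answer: 136607/4 ≈ 34152.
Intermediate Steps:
u(y) = -4*y
l = ¼ ≈ 0.25000
x(m, n) = ¼
s(Z, S) = -27/4 (s(Z, S) = -7 + ¼ = -27/4)
(u(-132) + 21626) - ((-15474 + 3483) + s(-60, -3)) = (-4*(-132) + 21626) - ((-15474 + 3483) - 27/4) = (528 + 21626) - (-11991 - 27/4) = 22154 - 1*(-47991/4) = 22154 + 47991/4 = 136607/4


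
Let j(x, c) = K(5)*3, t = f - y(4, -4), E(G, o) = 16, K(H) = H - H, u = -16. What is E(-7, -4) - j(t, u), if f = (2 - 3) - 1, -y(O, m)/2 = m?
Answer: 16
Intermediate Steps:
K(H) = 0
y(O, m) = -2*m
f = -2 (f = -1 - 1 = -2)
t = -10 (t = -2 - (-2)*(-4) = -2 - 1*8 = -2 - 8 = -10)
j(x, c) = 0 (j(x, c) = 0*3 = 0)
E(-7, -4) - j(t, u) = 16 - 1*0 = 16 + 0 = 16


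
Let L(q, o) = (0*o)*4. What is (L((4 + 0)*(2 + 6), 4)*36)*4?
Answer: 0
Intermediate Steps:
L(q, o) = 0 (L(q, o) = 0*4 = 0)
(L((4 + 0)*(2 + 6), 4)*36)*4 = (0*36)*4 = 0*4 = 0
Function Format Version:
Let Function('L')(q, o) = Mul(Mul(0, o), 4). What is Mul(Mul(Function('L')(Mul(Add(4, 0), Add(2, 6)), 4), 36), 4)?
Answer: 0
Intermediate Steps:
Function('L')(q, o) = 0 (Function('L')(q, o) = Mul(0, 4) = 0)
Mul(Mul(Function('L')(Mul(Add(4, 0), Add(2, 6)), 4), 36), 4) = Mul(Mul(0, 36), 4) = Mul(0, 4) = 0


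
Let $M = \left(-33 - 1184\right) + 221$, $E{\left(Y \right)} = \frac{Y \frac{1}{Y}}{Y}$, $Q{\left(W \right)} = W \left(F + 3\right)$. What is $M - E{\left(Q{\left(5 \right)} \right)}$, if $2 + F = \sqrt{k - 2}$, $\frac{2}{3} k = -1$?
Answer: $\frac{2 \left(- 2490 \sqrt{14} + 4981 i\right)}{5 \left(\sqrt{14} - 2 i\right)} \approx -996.04 + 0.083148 i$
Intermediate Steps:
$k = - \frac{3}{2}$ ($k = \frac{3}{2} \left(-1\right) = - \frac{3}{2} \approx -1.5$)
$F = -2 + \frac{i \sqrt{14}}{2}$ ($F = -2 + \sqrt{- \frac{3}{2} - 2} = -2 + \sqrt{- \frac{7}{2}} = -2 + \frac{i \sqrt{14}}{2} \approx -2.0 + 1.8708 i$)
$Q{\left(W \right)} = W \left(1 + \frac{i \sqrt{14}}{2}\right)$ ($Q{\left(W \right)} = W \left(\left(-2 + \frac{i \sqrt{14}}{2}\right) + 3\right) = W \left(1 + \frac{i \sqrt{14}}{2}\right)$)
$E{\left(Y \right)} = \frac{1}{Y}$ ($E{\left(Y \right)} = 1 \frac{1}{Y} = \frac{1}{Y}$)
$M = -996$ ($M = -1217 + 221 = -996$)
$M - E{\left(Q{\left(5 \right)} \right)} = -996 - \frac{1}{\frac{1}{2} \cdot 5 \left(2 + i \sqrt{14}\right)} = -996 - \frac{1}{5 + \frac{5 i \sqrt{14}}{2}}$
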